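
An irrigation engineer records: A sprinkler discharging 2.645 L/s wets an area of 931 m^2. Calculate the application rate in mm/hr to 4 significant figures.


Approach: apply the application rate relation, rate = (Q/A)*3600.
rate = (2.645 / 931) * 3600 = 10.23 mm/hr
Therefore the application rate = 10.23 mm/hr.


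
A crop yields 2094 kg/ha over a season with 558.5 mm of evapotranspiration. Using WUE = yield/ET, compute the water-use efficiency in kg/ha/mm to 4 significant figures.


WUE = 2094 / 558.5 = 3.749 kg/ha/mm
Therefore the water-use efficiency = 3.749 kg/ha/mm.


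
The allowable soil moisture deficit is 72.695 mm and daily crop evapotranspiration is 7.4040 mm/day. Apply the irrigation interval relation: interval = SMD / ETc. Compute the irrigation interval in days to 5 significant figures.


interval = 72.695 / 7.4040 = 9.8183 days
Therefore the irrigation interval = 9.8183 days.


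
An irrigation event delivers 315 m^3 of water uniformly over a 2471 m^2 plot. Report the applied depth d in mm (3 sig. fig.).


Approach: apply depth from volume over area, d = (V/A)*1000.
d = (315 / 2471) * 1000 = 127 mm
Therefore the applied depth d = 127 mm.


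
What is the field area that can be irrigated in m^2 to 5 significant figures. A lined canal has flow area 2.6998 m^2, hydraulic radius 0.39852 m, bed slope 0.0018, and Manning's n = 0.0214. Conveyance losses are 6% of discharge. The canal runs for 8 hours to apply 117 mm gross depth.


Approach: apply Manning's equation with a conveyance and depth budget, Q = (1/n)*A*R^(2/3)*S^(1/2); Q_field = Q*(1-loss); Area = Q_field*t/(d/1000).
Step 1 — canal discharge (Manning's equation):
  Q = (1/0.0214) * 2.6998 * 0.39852^(2/3) * 0.0018^(1/2) = 2.898595 m^3/s
Step 2 — delivered flow: Q_field = 2.898595*(1 - 6/100) = 2.724679 m^3/s
Step 3 — volume delivered: V = 2.724679 * 8*3600 = 78470.75 m^3
Step 4 — area served: A = V / (depth/1000) = 78470.75 / 0.117 = 670690 m^2
Therefore the field area that can be irrigated = 670690 m^2.


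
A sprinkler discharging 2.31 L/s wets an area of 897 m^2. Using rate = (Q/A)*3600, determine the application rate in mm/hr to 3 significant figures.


rate = (2.31 / 897) * 3600 = 9.27 mm/hr
Therefore the application rate = 9.27 mm/hr.


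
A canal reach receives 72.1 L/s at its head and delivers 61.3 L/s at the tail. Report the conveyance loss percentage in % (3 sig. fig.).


Approach: apply the conveyance loss ratio, loss% = ((Q_head - Q_tail)/Q_head)*100.
loss = ((72.1 - 61.3)/72.1)*100 = 15.0 %
Therefore the conveyance loss percentage = 15.0 %.


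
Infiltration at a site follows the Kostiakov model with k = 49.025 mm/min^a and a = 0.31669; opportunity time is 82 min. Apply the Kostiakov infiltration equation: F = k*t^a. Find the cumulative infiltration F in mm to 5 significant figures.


F = 49.025 * 82^0.31669 = 197.93 mm
Therefore the cumulative infiltration F = 197.93 mm.


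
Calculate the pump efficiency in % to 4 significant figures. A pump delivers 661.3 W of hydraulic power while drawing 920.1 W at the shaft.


Approach: apply the efficiency ratio, eta = (P_out/P_in)*100.
eta = (661.3 / 920.1) * 100 = 71.87 %
Therefore the pump efficiency = 71.87 %.


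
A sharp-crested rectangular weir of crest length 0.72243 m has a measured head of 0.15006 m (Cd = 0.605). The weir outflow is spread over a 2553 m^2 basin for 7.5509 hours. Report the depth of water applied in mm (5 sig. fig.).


Approach: apply the rectangular weir equation with a volume-to-depth conversion, Q = (2/3)*Cd*L*sqrt(2g)*H^1.5; d = Q*t/A * 1000.
Step 1 — weir discharge:
  Q = (2/3)*0.605*0.72243*sqrt(2*9.81)*0.15006^1.5 = 0.07502514 m^3/s
Step 2 — volume: V = 0.07502514 * 7.5509*3600 = 2039.426 m^3
Step 3 — depth: d = V/A * 1000 = 2039.426/2553 * 1000 = 798.84 mm
Therefore the depth of water applied = 798.84 mm.


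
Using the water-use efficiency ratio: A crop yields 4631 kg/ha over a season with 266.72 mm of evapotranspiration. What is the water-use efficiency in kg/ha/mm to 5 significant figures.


Approach: apply the water-use efficiency ratio, WUE = yield/ET.
WUE = 4631 / 266.72 = 17.363 kg/ha/mm
Therefore the water-use efficiency = 17.363 kg/ha/mm.


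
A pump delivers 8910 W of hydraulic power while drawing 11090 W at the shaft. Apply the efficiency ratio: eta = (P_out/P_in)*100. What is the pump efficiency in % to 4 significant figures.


eta = (8910 / 11090) * 100 = 80.34 %
Therefore the pump efficiency = 80.34 %.


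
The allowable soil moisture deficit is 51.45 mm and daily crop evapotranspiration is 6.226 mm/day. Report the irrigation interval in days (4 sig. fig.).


Approach: apply the irrigation interval relation, interval = SMD / ETc.
interval = 51.45 / 6.226 = 8.264 days
Therefore the irrigation interval = 8.264 days.


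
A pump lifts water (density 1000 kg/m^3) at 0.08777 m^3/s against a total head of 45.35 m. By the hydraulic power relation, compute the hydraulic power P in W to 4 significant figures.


Approach: apply the hydraulic power relation, P = rho*g*Q*H.
P = 1000 * 9.81 * 0.08777 * 45.35 = 39050 W
Therefore the hydraulic power P = 39050 W.


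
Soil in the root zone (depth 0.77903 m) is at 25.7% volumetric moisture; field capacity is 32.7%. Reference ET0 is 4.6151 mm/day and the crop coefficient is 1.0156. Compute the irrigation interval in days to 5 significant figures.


Approach: apply soil-water budget scheduling, SMD = (FC-theta)/100*depth*1000; ETc = ET0*Kc; interval = SMD/ETc.
Step 1 — soil moisture deficit:
  SMD = (32.7 - 25.7)/100 * 0.77903 * 1000 = 54.53210 mm
Step 2 — daily crop ET (ETc = ET0*Kc):
  ETc = 4.6151 * 1.0156 = 4.687096 mm/day
Step 3 — irrigation interval (SMD/ETc):
  interval = 54.53210 / 4.687096 = 11.635 days
Therefore the irrigation interval = 11.635 days.


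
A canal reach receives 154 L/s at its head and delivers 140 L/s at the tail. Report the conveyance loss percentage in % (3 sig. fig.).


Approach: apply the conveyance loss ratio, loss% = ((Q_head - Q_tail)/Q_head)*100.
loss = ((154 - 140)/154)*100 = 9.09 %
Therefore the conveyance loss percentage = 9.09 %.


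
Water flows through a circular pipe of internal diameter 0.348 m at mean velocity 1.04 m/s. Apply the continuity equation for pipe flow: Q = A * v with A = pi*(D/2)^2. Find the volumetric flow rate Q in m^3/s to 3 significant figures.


A = pi*(0.348/2)^2 = 0.095115 m^2
Q = 0.095115 * 1.04 = 0.0989 m^3/s
Therefore the volumetric flow rate Q = 0.0989 m^3/s.


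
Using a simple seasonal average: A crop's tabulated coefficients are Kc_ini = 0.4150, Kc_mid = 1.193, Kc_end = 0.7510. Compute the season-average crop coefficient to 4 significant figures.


Approach: apply a simple seasonal average, Kc_avg = (Kc_ini + Kc_mid + Kc_end)/3.
Kc_avg = (0.4150 + 1.193 + 0.7510)/3 = 0.7863
Therefore the season-average crop coefficient = 0.7863.


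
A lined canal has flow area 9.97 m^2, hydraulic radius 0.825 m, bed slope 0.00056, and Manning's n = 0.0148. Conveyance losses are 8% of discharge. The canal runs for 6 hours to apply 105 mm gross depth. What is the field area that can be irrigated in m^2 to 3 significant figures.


Approach: apply Manning's equation with a conveyance and depth budget, Q = (1/n)*A*R^(2/3)*S^(1/2); Q_field = Q*(1-loss); Area = Q_field*t/(d/1000).
Step 1 — canal discharge (Manning's equation):
  Q = (1/0.0148) * 9.97 * 0.825^(2/3) * 0.00056^(1/2) = 14.023 m^3/s
Step 2 — delivered flow: Q_field = 14.023*(1 - 8/100) = 12.901 m^3/s
Step 3 — volume delivered: V = 12.901 * 6*3600 = 278660 m^3
Step 4 — area served: A = V / (depth/1000) = 278660 / 0.105 = 2650000 m^2
Therefore the field area that can be irrigated = 2650000 m^2.


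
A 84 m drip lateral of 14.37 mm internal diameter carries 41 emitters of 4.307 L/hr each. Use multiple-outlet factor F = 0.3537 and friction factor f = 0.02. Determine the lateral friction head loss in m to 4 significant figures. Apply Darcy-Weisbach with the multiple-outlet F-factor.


Approach: apply Darcy-Weisbach with the multiple-outlet F-factor, Q = n*q/(3600*1000) m^3/s; v = Q/A; hf = F*f*(L/D)*(v^2/(2g)).
Q = 41*4.307/(3600*1000) = 4.90519e-05 m^3/s
A = pi*(14.37e-3/2)^2 = 1.62182e-04 m^2, so v = Q/A = 0.302449 m/s
hf = 0.3537*0.02*(84/0.01437)*(0.302449^2/(2*9.81)) = 0.1928 m
Therefore the lateral friction head loss = 0.1928 m.


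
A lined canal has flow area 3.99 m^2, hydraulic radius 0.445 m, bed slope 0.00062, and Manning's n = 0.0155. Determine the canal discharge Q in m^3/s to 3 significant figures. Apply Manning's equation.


Approach: apply Manning's equation, Q = (1/n)*A*R^(2/3)*S^(1/2).
Q = (1/0.0155) * 3.99 * 0.445^(2/3) * 0.00062^(1/2) = 3.74 m^3/s
Therefore the canal discharge Q = 3.74 m^3/s.


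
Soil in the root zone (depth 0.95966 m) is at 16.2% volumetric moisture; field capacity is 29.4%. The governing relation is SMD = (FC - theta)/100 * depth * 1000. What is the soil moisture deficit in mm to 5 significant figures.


SMD = (29.4 - 16.2)/100 * 0.95966 * 1000 = 126.68 mm
Therefore the soil moisture deficit = 126.68 mm.


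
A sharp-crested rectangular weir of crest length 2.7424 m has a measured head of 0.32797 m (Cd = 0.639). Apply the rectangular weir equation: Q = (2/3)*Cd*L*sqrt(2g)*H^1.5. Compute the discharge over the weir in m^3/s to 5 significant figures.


Q = (2/3)*0.639*2.7424*sqrt(2*9.81)*0.32797^1.5 = 0.97194 m^3/s
Therefore the discharge over the weir = 0.97194 m^3/s.


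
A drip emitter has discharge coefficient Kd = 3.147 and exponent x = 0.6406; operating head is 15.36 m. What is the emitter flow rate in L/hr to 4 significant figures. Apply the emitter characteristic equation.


Approach: apply the emitter characteristic equation, q = Kd * h^x.
q = 3.147 * 15.36^0.6406 = 18.11 L/hr
Therefore the emitter flow rate = 18.11 L/hr.


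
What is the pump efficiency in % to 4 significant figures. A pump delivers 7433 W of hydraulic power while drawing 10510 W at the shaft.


Approach: apply the efficiency ratio, eta = (P_out/P_in)*100.
eta = (7433 / 10510) * 100 = 70.72 %
Therefore the pump efficiency = 70.72 %.


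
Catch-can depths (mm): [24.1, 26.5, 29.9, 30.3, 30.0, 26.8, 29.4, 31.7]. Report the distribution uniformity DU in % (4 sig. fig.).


Approach: apply the low-quarter distribution uniformity, DU = (mean of lowest quarter of readings / overall mean)*100.
sorted lowest 2 of 8: [24.1, 26.5] -> mean = 25.3000 mm
overall mean = 28.5875 mm
DU = (25.3000/28.5875)*100 = 88.50 %
Therefore the distribution uniformity DU = 88.50 %.


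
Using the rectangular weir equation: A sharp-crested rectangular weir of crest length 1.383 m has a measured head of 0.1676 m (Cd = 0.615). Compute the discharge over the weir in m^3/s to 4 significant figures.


Approach: apply the rectangular weir equation, Q = (2/3)*Cd*L*sqrt(2g)*H^1.5.
Q = (2/3)*0.615*1.383*sqrt(2*9.81)*0.1676^1.5 = 0.1723 m^3/s
Therefore the discharge over the weir = 0.1723 m^3/s.


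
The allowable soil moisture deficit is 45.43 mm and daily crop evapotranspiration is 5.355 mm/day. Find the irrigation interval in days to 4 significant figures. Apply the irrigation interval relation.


Approach: apply the irrigation interval relation, interval = SMD / ETc.
interval = 45.43 / 5.355 = 8.484 days
Therefore the irrigation interval = 8.484 days.


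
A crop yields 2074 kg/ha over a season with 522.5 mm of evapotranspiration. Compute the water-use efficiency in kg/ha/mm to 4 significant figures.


Approach: apply the water-use efficiency ratio, WUE = yield/ET.
WUE = 2074 / 522.5 = 3.969 kg/ha/mm
Therefore the water-use efficiency = 3.969 kg/ha/mm.


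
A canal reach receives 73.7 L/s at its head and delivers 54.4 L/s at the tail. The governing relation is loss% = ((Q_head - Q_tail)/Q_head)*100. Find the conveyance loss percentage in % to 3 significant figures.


loss = ((73.7 - 54.4)/73.7)*100 = 26.2 %
Therefore the conveyance loss percentage = 26.2 %.


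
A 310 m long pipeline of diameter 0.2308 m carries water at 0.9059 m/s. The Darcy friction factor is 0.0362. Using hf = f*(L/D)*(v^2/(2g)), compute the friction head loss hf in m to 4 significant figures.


hf = 0.0362 * (310/0.2308) * (0.9059^2 / (2*9.81))
hf = 2.034 m
Therefore the friction head loss hf = 2.034 m.


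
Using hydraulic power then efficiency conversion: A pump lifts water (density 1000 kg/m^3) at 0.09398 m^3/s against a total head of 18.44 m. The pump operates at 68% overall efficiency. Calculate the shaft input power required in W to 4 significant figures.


Approach: apply hydraulic power then efficiency conversion, P = rho*g*Q*H; P_in = P/eta.
Step 1 — hydraulic power (P = rho*g*Q*H):
  P = 1000 * 9.81 * 0.09398 * 18.44 = 17000.6 W
Step 2 — input power: P_in = P/eta = 17000.6 / 0.68 = 25000 W
Therefore the shaft input power required = 25000 W.


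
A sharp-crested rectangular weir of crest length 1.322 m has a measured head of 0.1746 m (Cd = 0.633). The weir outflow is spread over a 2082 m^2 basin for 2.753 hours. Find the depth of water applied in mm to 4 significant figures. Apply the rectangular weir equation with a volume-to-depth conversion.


Approach: apply the rectangular weir equation with a volume-to-depth conversion, Q = (2/3)*Cd*L*sqrt(2g)*H^1.5; d = Q*t/A * 1000.
Step 1 — weir discharge:
  Q = (2/3)*0.633*1.322*sqrt(2*9.81)*0.1746^1.5 = 0.180285 m^3/s
Step 2 — volume: V = 0.180285 * 2.753*3600 = 1786.77 m^3
Step 3 — depth: d = V/A * 1000 = 1786.77/2082 * 1000 = 858.2 mm
Therefore the depth of water applied = 858.2 mm.


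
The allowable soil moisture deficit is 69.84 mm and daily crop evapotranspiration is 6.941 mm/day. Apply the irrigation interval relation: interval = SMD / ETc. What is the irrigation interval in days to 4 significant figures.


interval = 69.84 / 6.941 = 10.06 days
Therefore the irrigation interval = 10.06 days.


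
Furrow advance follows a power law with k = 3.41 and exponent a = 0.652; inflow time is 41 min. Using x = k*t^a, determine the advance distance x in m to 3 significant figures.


x = 3.41 * 41^0.652 = 38.4 m
Therefore the advance distance x = 38.4 m.


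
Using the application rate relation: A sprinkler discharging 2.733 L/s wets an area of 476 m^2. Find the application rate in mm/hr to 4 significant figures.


Approach: apply the application rate relation, rate = (Q/A)*3600.
rate = (2.733 / 476) * 3600 = 20.67 mm/hr
Therefore the application rate = 20.67 mm/hr.


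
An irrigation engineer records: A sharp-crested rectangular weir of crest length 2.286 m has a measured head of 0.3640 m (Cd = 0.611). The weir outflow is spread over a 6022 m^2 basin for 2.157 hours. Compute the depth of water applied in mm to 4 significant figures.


Approach: apply the rectangular weir equation with a volume-to-depth conversion, Q = (2/3)*Cd*L*sqrt(2g)*H^1.5; d = Q*t/A * 1000.
Step 1 — weir discharge:
  Q = (2/3)*0.611*2.286*sqrt(2*9.81)*0.3640^1.5 = 0.905790 m^3/s
Step 2 — volume: V = 0.905790 * 2.157*3600 = 7033.64 m^3
Step 3 — depth: d = V/A * 1000 = 7033.64/6022 * 1000 = 1168 mm
Therefore the depth of water applied = 1168 mm.


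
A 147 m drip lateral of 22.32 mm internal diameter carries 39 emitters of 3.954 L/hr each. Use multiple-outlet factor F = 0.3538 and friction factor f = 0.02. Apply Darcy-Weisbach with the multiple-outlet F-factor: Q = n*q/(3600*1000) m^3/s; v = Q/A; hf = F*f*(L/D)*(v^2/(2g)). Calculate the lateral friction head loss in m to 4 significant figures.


Q = 39*3.954/(3600*1000) = 4.28350e-05 m^3/s
A = pi*(22.32e-3/2)^2 = 3.91272e-04 m^2, so v = Q/A = 0.109476 m/s
hf = 0.3538*0.02*(147/0.02232)*(0.109476^2/(2*9.81)) = 0.02847 m
Therefore the lateral friction head loss = 0.02847 m.


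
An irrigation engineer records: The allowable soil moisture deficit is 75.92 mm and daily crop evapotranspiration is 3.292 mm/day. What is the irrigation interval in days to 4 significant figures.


Approach: apply the irrigation interval relation, interval = SMD / ETc.
interval = 75.92 / 3.292 = 23.06 days
Therefore the irrigation interval = 23.06 days.


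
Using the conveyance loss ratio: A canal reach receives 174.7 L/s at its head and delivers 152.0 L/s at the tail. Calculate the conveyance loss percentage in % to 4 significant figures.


Approach: apply the conveyance loss ratio, loss% = ((Q_head - Q_tail)/Q_head)*100.
loss = ((174.7 - 152.0)/174.7)*100 = 12.99 %
Therefore the conveyance loss percentage = 12.99 %.


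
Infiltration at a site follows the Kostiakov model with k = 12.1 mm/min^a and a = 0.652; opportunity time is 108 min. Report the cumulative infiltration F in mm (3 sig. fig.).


Approach: apply the Kostiakov infiltration equation, F = k*t^a.
F = 12.1 * 108^0.652 = 256 mm
Therefore the cumulative infiltration F = 256 mm.


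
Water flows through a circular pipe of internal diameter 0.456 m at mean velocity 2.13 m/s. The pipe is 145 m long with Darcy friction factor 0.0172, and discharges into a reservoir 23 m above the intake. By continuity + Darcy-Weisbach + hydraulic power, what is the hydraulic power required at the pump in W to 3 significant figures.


Approach: apply continuity + Darcy-Weisbach + hydraulic power, Q = A*v; hf = f*(L/D)*(v^2/(2g)); H = static + hf; P = rho*g*Q*H.
Step 1 — flow rate (continuity, Q = A*v):
  A = pi*(0.456/2)^2 = 0.16331 m^2
  Q = 0.16331 * 2.13 = 0.34786 m^3/s
Step 2 — friction head loss (Darcy-Weisbach):
  hf = 0.0172 * (145/0.456) * (2.13^2 / (2*9.81))
  hf = 1.2647 m
Step 3 — total head: H = 23 + 1.2647 = 24.265 m
Step 4 — hydraulic power (P = rho*g*Q*H):
  P = 1000 * 9.81 * 0.34786 * 24.265 = 82800 W
Therefore the hydraulic power required at the pump = 82800 W.


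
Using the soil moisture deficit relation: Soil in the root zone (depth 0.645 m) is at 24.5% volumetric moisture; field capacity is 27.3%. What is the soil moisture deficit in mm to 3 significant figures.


Approach: apply the soil moisture deficit relation, SMD = (FC - theta)/100 * depth * 1000.
SMD = (27.3 - 24.5)/100 * 0.645 * 1000 = 18.1 mm
Therefore the soil moisture deficit = 18.1 mm.


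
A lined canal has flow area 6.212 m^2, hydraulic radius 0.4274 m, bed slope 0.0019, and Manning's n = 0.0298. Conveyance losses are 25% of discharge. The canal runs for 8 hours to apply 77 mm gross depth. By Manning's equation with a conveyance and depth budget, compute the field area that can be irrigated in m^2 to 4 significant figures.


Approach: apply Manning's equation with a conveyance and depth budget, Q = (1/n)*A*R^(2/3)*S^(1/2); Q_field = Q*(1-loss); Area = Q_field*t/(d/1000).
Step 1 — canal discharge (Manning's equation):
  Q = (1/0.0298) * 6.212 * 0.4274^(2/3) * 0.0019^(1/2) = 5.15563 m^3/s
Step 2 — delivered flow: Q_field = 5.15563*(1 - 25/100) = 3.86672 m^3/s
Step 3 — volume delivered: V = 3.86672 * 8*3600 = 111362 m^3
Step 4 — area served: A = V / (depth/1000) = 111362 / 0.077 = 1446000 m^2
Therefore the field area that can be irrigated = 1446000 m^2.


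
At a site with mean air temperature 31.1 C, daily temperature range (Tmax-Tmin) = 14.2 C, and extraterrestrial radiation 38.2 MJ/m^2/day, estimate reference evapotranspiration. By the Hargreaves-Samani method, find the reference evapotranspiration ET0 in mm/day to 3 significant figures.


Approach: apply the Hargreaves-Samani method, ET0 = 0.0023*(Tmean+17.8)*sqrt(Tmax-Tmin)*0.408*Ra.
ET0 = 0.0023*(31.1+17.8)*sqrt(14.2)*0.408*38.2 = 6.61 mm/day
Therefore the reference evapotranspiration ET0 = 6.61 mm/day.


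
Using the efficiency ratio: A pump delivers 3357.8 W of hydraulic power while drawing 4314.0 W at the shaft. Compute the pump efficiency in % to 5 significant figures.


Approach: apply the efficiency ratio, eta = (P_out/P_in)*100.
eta = (3357.8 / 4314.0) * 100 = 77.835 %
Therefore the pump efficiency = 77.835 %.


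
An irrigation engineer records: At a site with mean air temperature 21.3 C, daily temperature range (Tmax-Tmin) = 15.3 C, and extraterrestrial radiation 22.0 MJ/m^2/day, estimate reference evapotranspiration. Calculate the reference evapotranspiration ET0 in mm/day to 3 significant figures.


Approach: apply the Hargreaves-Samani method, ET0 = 0.0023*(Tmean+17.8)*sqrt(Tmax-Tmin)*0.408*Ra.
ET0 = 0.0023*(21.3+17.8)*sqrt(15.3)*0.408*22.0 = 3.16 mm/day
Therefore the reference evapotranspiration ET0 = 3.16 mm/day.


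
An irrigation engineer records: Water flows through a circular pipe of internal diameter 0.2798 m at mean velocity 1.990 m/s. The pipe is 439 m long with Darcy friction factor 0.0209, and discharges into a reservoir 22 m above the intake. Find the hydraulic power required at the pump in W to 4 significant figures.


Approach: apply continuity + Darcy-Weisbach + hydraulic power, Q = A*v; hf = f*(L/D)*(v^2/(2g)); H = static + hf; P = rho*g*Q*H.
Step 1 — flow rate (continuity, Q = A*v):
  A = pi*(0.2798/2)^2 = 0.0614873 m^2
  Q = 0.0614873 * 1.990 = 0.122360 m^3/s
Step 2 — friction head loss (Darcy-Weisbach):
  hf = 0.0209 * (439/0.2798) * (1.990^2 / (2*9.81))
  hf = 6.61866 m
Step 3 — total head: H = 22 + 6.61866 = 28.6187 m
Step 4 — hydraulic power (P = rho*g*Q*H):
  P = 1000 * 9.81 * 0.122360 * 28.6187 = 34350 W
Therefore the hydraulic power required at the pump = 34350 W.


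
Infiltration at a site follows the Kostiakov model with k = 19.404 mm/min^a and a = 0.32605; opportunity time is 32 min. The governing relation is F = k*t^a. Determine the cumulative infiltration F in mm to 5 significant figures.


F = 19.404 * 32^0.32605 = 60.068 mm
Therefore the cumulative infiltration F = 60.068 mm.


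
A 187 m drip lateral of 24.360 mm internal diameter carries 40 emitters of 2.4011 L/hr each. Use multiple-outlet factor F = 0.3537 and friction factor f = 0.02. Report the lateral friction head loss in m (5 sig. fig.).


Approach: apply Darcy-Weisbach with the multiple-outlet F-factor, Q = n*q/(3600*1000) m^3/s; v = Q/A; hf = F*f*(L/D)*(v^2/(2g)).
Q = 40*2.4011/(3600*1000) = 2.667889e-05 m^3/s
A = pi*(24.360e-3/2)^2 = 4.660628e-04 m^2, so v = Q/A = 0.05724312 m/s
hf = 0.3537*0.02*(187/0.024360)*(0.05724312^2/(2*9.81)) = 0.0090694 m
Therefore the lateral friction head loss = 0.0090694 m.


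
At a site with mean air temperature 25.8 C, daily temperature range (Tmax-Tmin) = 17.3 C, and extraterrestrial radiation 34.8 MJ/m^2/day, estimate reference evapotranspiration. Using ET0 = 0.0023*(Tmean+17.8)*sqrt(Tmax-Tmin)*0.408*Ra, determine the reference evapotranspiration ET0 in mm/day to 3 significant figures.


ET0 = 0.0023*(25.8+17.8)*sqrt(17.3)*0.408*34.8 = 5.92 mm/day
Therefore the reference evapotranspiration ET0 = 5.92 mm/day.


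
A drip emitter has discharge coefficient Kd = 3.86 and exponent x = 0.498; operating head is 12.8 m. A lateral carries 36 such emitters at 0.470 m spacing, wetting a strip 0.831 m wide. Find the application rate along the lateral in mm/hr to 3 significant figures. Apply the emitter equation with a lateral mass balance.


Approach: apply the emitter equation with a lateral mass balance, q = Kd*h^x; Q = n*q; rate = Q/(n*spacing*width).
Step 1 — single emitter flow (q = Kd*h^x):
  q = 3.86 * 12.8^0.498 = 13.740 L/hr
Step 2 — total lateral flow: Q = 36 * 13.740 = 494.63 L/hr
Step 3 — wetted area: A = 36 * 0.470 * 0.831 = 14.061 m^2
Step 4 — application rate: Q/A = 494.63/14.061 = 35.2 mm/hr
Therefore the application rate along the lateral = 35.2 mm/hr.


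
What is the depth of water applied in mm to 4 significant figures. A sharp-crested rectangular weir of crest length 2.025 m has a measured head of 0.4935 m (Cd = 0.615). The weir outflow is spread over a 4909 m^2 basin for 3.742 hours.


Approach: apply the rectangular weir equation with a volume-to-depth conversion, Q = (2/3)*Cd*L*sqrt(2g)*H^1.5; d = Q*t/A * 1000.
Step 1 — weir discharge:
  Q = (2/3)*0.615*2.025*sqrt(2*9.81)*0.4935^1.5 = 1.27494 m^3/s
Step 2 — volume: V = 1.27494 * 3.742*3600 = 17174.9 m^3
Step 3 — depth: d = V/A * 1000 = 17174.9/4909 * 1000 = 3499 mm
Therefore the depth of water applied = 3499 mm.


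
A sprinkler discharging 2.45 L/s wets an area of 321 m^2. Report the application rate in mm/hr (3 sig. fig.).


Approach: apply the application rate relation, rate = (Q/A)*3600.
rate = (2.45 / 321) * 3600 = 27.5 mm/hr
Therefore the application rate = 27.5 mm/hr.


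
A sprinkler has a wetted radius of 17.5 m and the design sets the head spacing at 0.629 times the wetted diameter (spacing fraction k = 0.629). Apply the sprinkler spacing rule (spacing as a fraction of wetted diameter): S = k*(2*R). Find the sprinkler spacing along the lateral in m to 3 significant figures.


S = 0.629 * (2 * 17.5) = 22.0 m
Therefore the sprinkler spacing along the lateral = 22.0 m.


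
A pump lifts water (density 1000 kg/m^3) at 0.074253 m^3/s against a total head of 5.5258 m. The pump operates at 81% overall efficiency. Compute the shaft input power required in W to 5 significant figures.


Approach: apply hydraulic power then efficiency conversion, P = rho*g*Q*H; P_in = P/eta.
Step 1 — hydraulic power (P = rho*g*Q*H):
  P = 1000 * 9.81 * 0.074253 * 5.5258 = 4025.114 W
Step 2 — input power: P_in = P/eta = 4025.114 / 0.81 = 4969.3 W
Therefore the shaft input power required = 4969.3 W.


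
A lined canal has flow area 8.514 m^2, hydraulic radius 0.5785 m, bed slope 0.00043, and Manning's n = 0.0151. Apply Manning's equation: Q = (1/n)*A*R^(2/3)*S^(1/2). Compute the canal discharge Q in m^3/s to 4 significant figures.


Q = (1/0.0151) * 8.514 * 0.5785^(2/3) * 0.00043^(1/2) = 8.118 m^3/s
Therefore the canal discharge Q = 8.118 m^3/s.


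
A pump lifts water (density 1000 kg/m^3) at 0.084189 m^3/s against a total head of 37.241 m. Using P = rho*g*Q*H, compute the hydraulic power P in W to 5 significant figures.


P = 1000 * 9.81 * 0.084189 * 37.241 = 30757 W
Therefore the hydraulic power P = 30757 W.


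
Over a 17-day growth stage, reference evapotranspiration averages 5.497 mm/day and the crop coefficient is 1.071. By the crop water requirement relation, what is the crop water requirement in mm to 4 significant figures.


Approach: apply the crop water requirement relation, CWR = ET0 * Kc * days.
CWR = 5.497 * 1.071 * 17 = 100.1 mm
Therefore the crop water requirement = 100.1 mm.


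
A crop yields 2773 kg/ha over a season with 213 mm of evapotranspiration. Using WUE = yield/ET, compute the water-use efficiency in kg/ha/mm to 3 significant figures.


WUE = 2773 / 213 = 13.0 kg/ha/mm
Therefore the water-use efficiency = 13.0 kg/ha/mm.


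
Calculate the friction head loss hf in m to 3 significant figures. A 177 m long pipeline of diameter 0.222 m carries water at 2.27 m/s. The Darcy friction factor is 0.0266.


Approach: apply the Darcy-Weisbach equation, hf = f*(L/D)*(v^2/(2g)).
hf = 0.0266 * (177/0.222) * (2.27^2 / (2*9.81))
hf = 5.57 m
Therefore the friction head loss hf = 5.57 m.


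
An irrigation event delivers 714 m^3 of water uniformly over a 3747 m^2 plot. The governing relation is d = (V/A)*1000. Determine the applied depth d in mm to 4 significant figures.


d = (714 / 3747) * 1000 = 190.6 mm
Therefore the applied depth d = 190.6 mm.


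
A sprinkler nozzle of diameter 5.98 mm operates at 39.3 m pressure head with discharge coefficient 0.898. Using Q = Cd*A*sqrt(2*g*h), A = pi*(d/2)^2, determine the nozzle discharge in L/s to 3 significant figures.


A = pi*(5.98e-3/2)^2 = 2.8086e-05 m^2
Q = 0.898 * 2.8086e-05 * sqrt(2*9.81*39.3) * 1000 = 0.700 L/s
Therefore the nozzle discharge = 0.700 L/s.


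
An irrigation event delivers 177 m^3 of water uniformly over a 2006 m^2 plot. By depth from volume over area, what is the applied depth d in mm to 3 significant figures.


Approach: apply depth from volume over area, d = (V/A)*1000.
d = (177 / 2006) * 1000 = 88.2 mm
Therefore the applied depth d = 88.2 mm.


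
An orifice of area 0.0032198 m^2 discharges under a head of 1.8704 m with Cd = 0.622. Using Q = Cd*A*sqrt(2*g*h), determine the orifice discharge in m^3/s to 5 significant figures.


Q = 0.622 * 0.0032198 * sqrt(2*9.81*1.8704) = 0.012132 m^3/s
Therefore the orifice discharge = 0.012132 m^3/s.


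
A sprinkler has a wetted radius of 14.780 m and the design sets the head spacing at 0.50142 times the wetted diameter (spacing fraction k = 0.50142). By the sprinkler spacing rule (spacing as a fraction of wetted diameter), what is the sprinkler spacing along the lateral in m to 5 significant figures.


Approach: apply the sprinkler spacing rule (spacing as a fraction of wetted diameter), S = k*(2*R).
S = 0.50142 * (2 * 14.780) = 14.822 m
Therefore the sprinkler spacing along the lateral = 14.822 m.


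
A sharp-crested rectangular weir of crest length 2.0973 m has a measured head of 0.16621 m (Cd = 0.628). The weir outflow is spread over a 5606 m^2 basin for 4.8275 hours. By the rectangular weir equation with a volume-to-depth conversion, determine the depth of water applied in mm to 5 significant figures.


Approach: apply the rectangular weir equation with a volume-to-depth conversion, Q = (2/3)*Cd*L*sqrt(2g)*H^1.5; d = Q*t/A * 1000.
Step 1 — weir discharge:
  Q = (2/3)*0.628*2.0973*sqrt(2*9.81)*0.16621^1.5 = 0.2635507 m^3/s
Step 2 — volume: V = 0.2635507 * 4.8275*3600 = 4580.248 m^3
Step 3 — depth: d = V/A * 1000 = 4580.248/5606 * 1000 = 817.03 mm
Therefore the depth of water applied = 817.03 mm.


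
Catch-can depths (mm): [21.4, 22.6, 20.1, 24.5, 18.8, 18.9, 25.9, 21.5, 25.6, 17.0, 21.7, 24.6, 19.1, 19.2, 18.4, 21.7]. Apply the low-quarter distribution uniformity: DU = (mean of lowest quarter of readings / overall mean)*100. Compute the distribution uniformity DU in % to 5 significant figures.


sorted lowest 4 of 16: [17.0, 18.4, 18.8, 18.9] -> mean = 18.27500 mm
overall mean = 21.31250 mm
DU = (18.27500/21.31250)*100 = 85.748 %
Therefore the distribution uniformity DU = 85.748 %.


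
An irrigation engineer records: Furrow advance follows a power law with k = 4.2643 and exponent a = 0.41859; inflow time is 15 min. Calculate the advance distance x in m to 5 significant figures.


Approach: apply the power-law advance function, x = k*t^a.
x = 4.2643 * 15^0.41859 = 13.248 m
Therefore the advance distance x = 13.248 m.


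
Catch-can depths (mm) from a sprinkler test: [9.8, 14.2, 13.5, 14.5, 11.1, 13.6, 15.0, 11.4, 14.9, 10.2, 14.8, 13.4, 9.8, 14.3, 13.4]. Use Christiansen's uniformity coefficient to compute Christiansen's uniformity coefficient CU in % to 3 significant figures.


Approach: apply Christiansen's uniformity coefficient, CU = (1 - mean_abs_deviation/mean)*100.
mean = 12.927 mm
mean |d_i - mean| = 1.6444 mm
CU = (1 - 1.6444/12.927)*100 = 87.3 %
Therefore Christiansen's uniformity coefficient CU = 87.3 %.


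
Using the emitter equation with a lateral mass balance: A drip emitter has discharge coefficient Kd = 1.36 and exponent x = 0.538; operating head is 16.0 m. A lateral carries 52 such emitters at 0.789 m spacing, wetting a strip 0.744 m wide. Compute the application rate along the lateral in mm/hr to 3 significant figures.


Approach: apply the emitter equation with a lateral mass balance, q = Kd*h^x; Q = n*q; rate = Q/(n*spacing*width).
Step 1 — single emitter flow (q = Kd*h^x):
  q = 1.36 * 16.0^0.538 = 6.0444 L/hr
Step 2 — total lateral flow: Q = 52 * 6.0444 = 314.31 L/hr
Step 3 — wetted area: A = 52 * 0.789 * 0.744 = 30.525 m^2
Step 4 — application rate: Q/A = 314.31/30.525 = 10.3 mm/hr
Therefore the application rate along the lateral = 10.3 mm/hr.


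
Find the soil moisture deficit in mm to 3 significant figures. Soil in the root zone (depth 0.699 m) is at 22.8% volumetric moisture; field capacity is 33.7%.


Approach: apply the soil moisture deficit relation, SMD = (FC - theta)/100 * depth * 1000.
SMD = (33.7 - 22.8)/100 * 0.699 * 1000 = 76.2 mm
Therefore the soil moisture deficit = 76.2 mm.


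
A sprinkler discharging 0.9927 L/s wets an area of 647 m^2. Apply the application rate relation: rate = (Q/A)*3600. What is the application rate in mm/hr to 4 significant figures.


rate = (0.9927 / 647) * 3600 = 5.524 mm/hr
Therefore the application rate = 5.524 mm/hr.


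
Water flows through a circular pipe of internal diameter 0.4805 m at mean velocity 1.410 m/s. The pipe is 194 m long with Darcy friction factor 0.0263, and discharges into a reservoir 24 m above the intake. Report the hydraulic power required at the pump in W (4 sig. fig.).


Approach: apply continuity + Darcy-Weisbach + hydraulic power, Q = A*v; hf = f*(L/D)*(v^2/(2g)); H = static + hf; P = rho*g*Q*H.
Step 1 — flow rate (continuity, Q = A*v):
  A = pi*(0.4805/2)^2 = 0.181333 m^2
  Q = 0.181333 * 1.410 = 0.255679 m^3/s
Step 2 — friction head loss (Darcy-Weisbach):
  hf = 0.0263 * (194/0.4805) * (1.410^2 / (2*9.81))
  hf = 1.07598 m
Step 3 — total head: H = 24 + 1.07598 = 25.0760 m
Step 4 — hydraulic power (P = rho*g*Q*H):
  P = 1000 * 9.81 * 0.255679 * 25.0760 = 62900 W
Therefore the hydraulic power required at the pump = 62900 W.


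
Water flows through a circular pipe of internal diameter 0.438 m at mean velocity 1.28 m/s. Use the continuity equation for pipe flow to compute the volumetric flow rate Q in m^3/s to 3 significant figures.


Approach: apply the continuity equation for pipe flow, Q = A * v with A = pi*(D/2)^2.
A = pi*(0.438/2)^2 = 0.15067 m^2
Q = 0.15067 * 1.28 = 0.193 m^3/s
Therefore the volumetric flow rate Q = 0.193 m^3/s.


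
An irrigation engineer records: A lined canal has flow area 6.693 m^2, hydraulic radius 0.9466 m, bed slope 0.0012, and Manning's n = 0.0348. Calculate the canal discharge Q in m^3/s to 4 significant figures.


Approach: apply Manning's equation, Q = (1/n)*A*R^(2/3)*S^(1/2).
Q = (1/0.0348) * 6.693 * 0.9466^(2/3) * 0.0012^(1/2) = 6.423 m^3/s
Therefore the canal discharge Q = 6.423 m^3/s.


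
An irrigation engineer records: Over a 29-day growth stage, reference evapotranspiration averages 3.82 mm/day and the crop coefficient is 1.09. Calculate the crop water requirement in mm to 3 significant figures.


Approach: apply the crop water requirement relation, CWR = ET0 * Kc * days.
CWR = 3.82 * 1.09 * 29 = 121 mm
Therefore the crop water requirement = 121 mm.


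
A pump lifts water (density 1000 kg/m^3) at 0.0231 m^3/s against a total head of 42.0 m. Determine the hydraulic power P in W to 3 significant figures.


Approach: apply the hydraulic power relation, P = rho*g*Q*H.
P = 1000 * 9.81 * 0.0231 * 42.0 = 9520 W
Therefore the hydraulic power P = 9520 W.


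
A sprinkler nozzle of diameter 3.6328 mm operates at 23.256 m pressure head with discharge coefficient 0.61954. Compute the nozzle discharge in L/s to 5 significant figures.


Approach: apply the orifice equation, Q = Cd*A*sqrt(2*g*h), A = pi*(d/2)^2.
A = pi*(3.6328e-3/2)^2 = 1.036508e-05 m^2
Q = 0.61954 * 1.036508e-05 * sqrt(2*9.81*23.256) * 1000 = 0.13717 L/s
Therefore the nozzle discharge = 0.13717 L/s.


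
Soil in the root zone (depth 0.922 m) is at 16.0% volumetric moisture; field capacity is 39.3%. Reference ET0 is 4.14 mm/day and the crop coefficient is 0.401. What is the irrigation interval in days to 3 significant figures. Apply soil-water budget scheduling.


Approach: apply soil-water budget scheduling, SMD = (FC-theta)/100*depth*1000; ETc = ET0*Kc; interval = SMD/ETc.
Step 1 — soil moisture deficit:
  SMD = (39.3 - 16.0)/100 * 0.922 * 1000 = 214.83 mm
Step 2 — daily crop ET (ETc = ET0*Kc):
  ETc = 4.14 * 0.401 = 1.6601 mm/day
Step 3 — irrigation interval (SMD/ETc):
  interval = 214.83 / 1.6601 = 129 days
Therefore the irrigation interval = 129 days.


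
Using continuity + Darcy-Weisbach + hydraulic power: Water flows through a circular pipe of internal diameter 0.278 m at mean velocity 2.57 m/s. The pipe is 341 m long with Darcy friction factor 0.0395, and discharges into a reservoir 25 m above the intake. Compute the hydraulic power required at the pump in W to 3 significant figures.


Approach: apply continuity + Darcy-Weisbach + hydraulic power, Q = A*v; hf = f*(L/D)*(v^2/(2g)); H = static + hf; P = rho*g*Q*H.
Step 1 — flow rate (continuity, Q = A*v):
  A = pi*(0.278/2)^2 = 0.060699 m^2
  Q = 0.060699 * 2.57 = 0.15600 m^3/s
Step 2 — friction head loss (Darcy-Weisbach):
  hf = 0.0395 * (341/0.278) * (2.57^2 / (2*9.81))
  hf = 16.311 m
Step 3 — total head: H = 25 + 16.311 = 41.311 m
Step 4 — hydraulic power (P = rho*g*Q*H):
  P = 1000 * 9.81 * 0.15600 * 41.311 = 63200 W
Therefore the hydraulic power required at the pump = 63200 W.


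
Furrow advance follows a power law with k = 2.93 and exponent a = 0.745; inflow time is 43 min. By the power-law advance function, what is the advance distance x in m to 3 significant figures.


Approach: apply the power-law advance function, x = k*t^a.
x = 2.93 * 43^0.745 = 48.3 m
Therefore the advance distance x = 48.3 m.


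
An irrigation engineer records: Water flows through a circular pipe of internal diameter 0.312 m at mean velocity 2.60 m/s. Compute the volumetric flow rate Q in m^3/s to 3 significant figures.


Approach: apply the continuity equation for pipe flow, Q = A * v with A = pi*(D/2)^2.
A = pi*(0.312/2)^2 = 0.076454 m^2
Q = 0.076454 * 2.60 = 0.199 m^3/s
Therefore the volumetric flow rate Q = 0.199 m^3/s.


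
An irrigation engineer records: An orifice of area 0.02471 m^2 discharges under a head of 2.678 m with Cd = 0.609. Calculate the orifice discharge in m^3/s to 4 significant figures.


Approach: apply the orifice equation, Q = Cd*A*sqrt(2*g*h).
Q = 0.609 * 0.02471 * sqrt(2*9.81*2.678) = 0.1091 m^3/s
Therefore the orifice discharge = 0.1091 m^3/s.


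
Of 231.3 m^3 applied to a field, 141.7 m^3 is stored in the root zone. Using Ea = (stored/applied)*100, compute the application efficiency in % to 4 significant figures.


Ea = (141.7/231.3)*100 = 61.26 %
Therefore the application efficiency = 61.26 %.


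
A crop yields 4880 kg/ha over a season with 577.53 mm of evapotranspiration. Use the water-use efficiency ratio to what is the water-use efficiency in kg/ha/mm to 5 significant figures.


Approach: apply the water-use efficiency ratio, WUE = yield/ET.
WUE = 4880 / 577.53 = 8.4498 kg/ha/mm
Therefore the water-use efficiency = 8.4498 kg/ha/mm.


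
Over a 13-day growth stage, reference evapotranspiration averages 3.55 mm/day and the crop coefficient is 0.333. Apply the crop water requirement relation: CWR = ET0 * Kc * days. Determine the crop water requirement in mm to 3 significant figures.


CWR = 3.55 * 0.333 * 13 = 15.4 mm
Therefore the crop water requirement = 15.4 mm.


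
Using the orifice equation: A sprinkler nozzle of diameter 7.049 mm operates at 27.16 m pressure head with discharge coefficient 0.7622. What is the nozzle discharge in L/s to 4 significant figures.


Approach: apply the orifice equation, Q = Cd*A*sqrt(2*g*h), A = pi*(d/2)^2.
A = pi*(7.049e-3/2)^2 = 3.90252e-05 m^2
Q = 0.7622 * 3.90252e-05 * sqrt(2*9.81*27.16) * 1000 = 0.6866 L/s
Therefore the nozzle discharge = 0.6866 L/s.


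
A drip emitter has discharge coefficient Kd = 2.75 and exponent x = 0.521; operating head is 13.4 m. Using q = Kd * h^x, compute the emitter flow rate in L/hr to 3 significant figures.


q = 2.75 * 13.4^0.521 = 10.6 L/hr
Therefore the emitter flow rate = 10.6 L/hr.


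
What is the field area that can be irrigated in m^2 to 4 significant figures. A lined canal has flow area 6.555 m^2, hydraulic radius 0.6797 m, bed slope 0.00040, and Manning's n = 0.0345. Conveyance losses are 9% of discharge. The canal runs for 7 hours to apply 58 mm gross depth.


Approach: apply Manning's equation with a conveyance and depth budget, Q = (1/n)*A*R^(2/3)*S^(1/2); Q_field = Q*(1-loss); Area = Q_field*t/(d/1000).
Step 1 — canal discharge (Manning's equation):
  Q = (1/0.0345) * 6.555 * 0.6797^(2/3) * 0.00040^(1/2) = 2.93762 m^3/s
Step 2 — delivered flow: Q_field = 2.93762*(1 - 9/100) = 2.67323 m^3/s
Step 3 — volume delivered: V = 2.67323 * 7*3600 = 67365.4 m^3
Step 4 — area served: A = V / (depth/1000) = 67365.4 / 0.058 = 1161000 m^2
Therefore the field area that can be irrigated = 1161000 m^2.
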